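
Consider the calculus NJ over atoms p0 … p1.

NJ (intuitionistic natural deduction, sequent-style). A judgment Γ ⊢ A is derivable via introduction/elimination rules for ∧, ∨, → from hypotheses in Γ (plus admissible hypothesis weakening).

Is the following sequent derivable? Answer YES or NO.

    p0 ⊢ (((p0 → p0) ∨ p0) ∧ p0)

Proof tree:
[∧I] p0 ⊢ (((p0 → p0) ∨ p0) ∧ p0)
  [∨I₁]  ⊢ ((p0 → p0) ∨ p0)
    [→I]  ⊢ (p0 → p0)
      [Ax] p0 ⊢ p0
  [Ax] p0 ⊢ p0

Result: YES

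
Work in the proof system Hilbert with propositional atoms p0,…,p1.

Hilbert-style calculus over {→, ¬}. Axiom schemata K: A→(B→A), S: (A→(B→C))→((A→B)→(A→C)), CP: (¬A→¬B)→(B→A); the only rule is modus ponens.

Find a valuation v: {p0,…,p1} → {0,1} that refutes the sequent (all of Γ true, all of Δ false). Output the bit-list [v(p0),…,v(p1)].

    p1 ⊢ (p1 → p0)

Enumerate valuations to refute Γ ⊢ Δ:
  v=00: Γ:[p1=F] Δ:[(p1 → p0)=T] refutes=False
  v=01: Γ:[p1=T] Δ:[(p1 → p0)=F] refutes=True  ← countermodel

Result: [0, 1]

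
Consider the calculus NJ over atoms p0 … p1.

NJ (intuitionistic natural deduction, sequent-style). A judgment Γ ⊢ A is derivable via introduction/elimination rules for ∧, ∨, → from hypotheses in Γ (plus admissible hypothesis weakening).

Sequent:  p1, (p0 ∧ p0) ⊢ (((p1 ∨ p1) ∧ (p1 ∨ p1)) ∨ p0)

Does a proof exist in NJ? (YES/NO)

Proof tree:
[Wk] p1, (p0 ∧ p0) ⊢ (((p1 ∨ p1) ∧ (p1 ∨ p1)) ∨ p0)
  [∨I₁] p1 ⊢ (((p1 ∨ p1) ∧ (p1 ∨ p1)) ∨ p0)
    [∧I] p1 ⊢ ((p1 ∨ p1) ∧ (p1 ∨ p1))
      [∨I₁] p1 ⊢ (p1 ∨ p1)
        [Ax] p1 ⊢ p1
      [∨I₁] p1 ⊢ (p1 ∨ p1)
        [Ax] p1 ⊢ p1

Result: YES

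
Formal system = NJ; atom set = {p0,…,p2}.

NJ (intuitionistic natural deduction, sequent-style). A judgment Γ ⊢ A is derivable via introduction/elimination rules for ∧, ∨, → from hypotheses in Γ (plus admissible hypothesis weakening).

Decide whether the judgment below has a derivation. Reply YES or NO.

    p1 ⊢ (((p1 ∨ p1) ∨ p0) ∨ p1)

Derivation trace:
[∨I₁] p1 ⊢ (((p1 ∨ p1) ∨ p0) ∨ p1)
  [∨I₁] p1 ⊢ ((p1 ∨ p1) ∨ p0)
    [∨I₂] p1 ⊢ (p1 ∨ p1)
      [Ax] p1 ⊢ p1

Result: YES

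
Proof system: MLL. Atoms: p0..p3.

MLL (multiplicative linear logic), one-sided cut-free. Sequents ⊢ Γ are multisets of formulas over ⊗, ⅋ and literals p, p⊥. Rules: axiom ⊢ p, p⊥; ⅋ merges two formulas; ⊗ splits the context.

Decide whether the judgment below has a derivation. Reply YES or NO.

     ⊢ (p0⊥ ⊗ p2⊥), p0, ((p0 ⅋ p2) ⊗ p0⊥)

Derivation trace:
[⊗]  ⊢ (p0⊥ ⊗ p2⊥), p0, ((p0 ⅋ p2) ⊗ p0⊥)
  [⅋]  ⊢ (p0⊥ ⊗ p2⊥), (p0 ⅋ p2)
    [⊗]  ⊢ p0, p2, (p0⊥ ⊗ p2⊥)
      [Ax]  ⊢ p0, p0⊥
      [Ax]  ⊢ p2, p2⊥
  [Ax]  ⊢ p0, p0⊥

Result: YES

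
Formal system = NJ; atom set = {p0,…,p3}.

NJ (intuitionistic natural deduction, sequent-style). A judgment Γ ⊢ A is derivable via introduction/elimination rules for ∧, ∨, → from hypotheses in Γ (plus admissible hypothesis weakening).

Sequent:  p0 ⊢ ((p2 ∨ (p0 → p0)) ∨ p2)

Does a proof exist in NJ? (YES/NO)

Proof tree:
[∨I₁] p0 ⊢ ((p2 ∨ (p0 → p0)) ∨ p2)
  [∨I₂] p0 ⊢ (p2 ∨ (p0 → p0))
    [Wk] p0 ⊢ (p0 → p0)
      [→I]  ⊢ (p0 → p0)
        [Ax] p0 ⊢ p0

Result: YES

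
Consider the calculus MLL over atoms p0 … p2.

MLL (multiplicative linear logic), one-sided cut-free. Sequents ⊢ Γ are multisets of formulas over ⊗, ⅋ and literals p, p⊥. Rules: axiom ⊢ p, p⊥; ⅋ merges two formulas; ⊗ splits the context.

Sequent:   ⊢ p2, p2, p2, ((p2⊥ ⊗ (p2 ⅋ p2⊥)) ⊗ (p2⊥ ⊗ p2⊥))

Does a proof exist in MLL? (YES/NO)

Proof tree:
[⊗]  ⊢ p2, p2, p2, ((p2⊥ ⊗ (p2 ⅋ p2⊥)) ⊗ (p2⊥ ⊗ p2⊥))
  [⊗]  ⊢ p2, (p2⊥ ⊗ (p2 ⅋ p2⊥))
    [Ax]  ⊢ p2, p2⊥
    [⅋]  ⊢ (p2 ⅋ p2⊥)
      [Ax]  ⊢ p2, p2⊥
  [⊗]  ⊢ p2, p2, (p2⊥ ⊗ p2⊥)
    [Ax]  ⊢ p2, p2⊥
    [Ax]  ⊢ p2, p2⊥

Result: YES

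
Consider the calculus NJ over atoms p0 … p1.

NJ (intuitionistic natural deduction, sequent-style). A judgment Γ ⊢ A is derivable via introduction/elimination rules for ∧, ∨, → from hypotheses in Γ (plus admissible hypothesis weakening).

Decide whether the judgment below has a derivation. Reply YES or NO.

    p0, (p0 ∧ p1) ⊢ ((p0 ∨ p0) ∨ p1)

Derivation (root first):
[Wk] p0, (p0 ∧ p1) ⊢ ((p0 ∨ p0) ∨ p1)
  [∨I₁] p0 ⊢ ((p0 ∨ p0) ∨ p1)
    [∨I₂] p0 ⊢ (p0 ∨ p0)
      [Ax] p0 ⊢ p0

Result: YES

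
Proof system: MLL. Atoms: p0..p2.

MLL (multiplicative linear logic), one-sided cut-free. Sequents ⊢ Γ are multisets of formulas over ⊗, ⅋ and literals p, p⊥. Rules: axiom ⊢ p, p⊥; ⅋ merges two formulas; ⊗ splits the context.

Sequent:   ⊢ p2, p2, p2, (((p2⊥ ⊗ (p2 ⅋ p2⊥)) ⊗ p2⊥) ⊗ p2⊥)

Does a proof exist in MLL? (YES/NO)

Derivation trace:
[⊗]  ⊢ p2, p2, p2, (((p2⊥ ⊗ (p2 ⅋ p2⊥)) ⊗ p2⊥) ⊗ p2⊥)
  [⊗]  ⊢ p2, p2, ((p2⊥ ⊗ (p2 ⅋ p2⊥)) ⊗ p2⊥)
    [⊗]  ⊢ p2, (p2⊥ ⊗ (p2 ⅋ p2⊥))
      [Ax]  ⊢ p2, p2⊥
      [⅋]  ⊢ (p2 ⅋ p2⊥)
        [Ax]  ⊢ p2, p2⊥
    [Ax]  ⊢ p2, p2⊥
  [Ax]  ⊢ p2, p2⊥

Result: YES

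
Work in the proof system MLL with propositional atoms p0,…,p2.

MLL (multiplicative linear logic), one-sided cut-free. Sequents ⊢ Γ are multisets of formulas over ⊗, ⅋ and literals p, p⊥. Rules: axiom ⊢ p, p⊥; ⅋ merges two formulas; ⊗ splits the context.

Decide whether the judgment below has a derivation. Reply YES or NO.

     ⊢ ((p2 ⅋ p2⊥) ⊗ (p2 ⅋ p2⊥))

Derivation trace:
[⊗]  ⊢ ((p2 ⅋ p2⊥) ⊗ (p2 ⅋ p2⊥))
  [⅋]  ⊢ (p2 ⅋ p2⊥)
    [Ax]  ⊢ p2, p2⊥
  [⅋]  ⊢ (p2 ⅋ p2⊥)
    [Ax]  ⊢ p2, p2⊥

Result: YES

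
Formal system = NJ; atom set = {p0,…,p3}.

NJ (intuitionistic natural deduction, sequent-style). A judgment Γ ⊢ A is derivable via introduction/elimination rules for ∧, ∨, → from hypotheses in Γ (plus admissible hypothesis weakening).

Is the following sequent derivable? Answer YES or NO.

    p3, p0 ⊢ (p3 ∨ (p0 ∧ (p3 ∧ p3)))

Derivation (root first):
[∨I₂] p3, p0 ⊢ (p3 ∨ (p0 ∧ (p3 ∧ p3)))
  [∧I] p3, p0 ⊢ (p0 ∧ (p3 ∧ p3))
    [Ax] p0 ⊢ p0
    [∧I] p3 ⊢ (p3 ∧ p3)
      [Ax] p3 ⊢ p3
      [Ax] p3 ⊢ p3

Result: YES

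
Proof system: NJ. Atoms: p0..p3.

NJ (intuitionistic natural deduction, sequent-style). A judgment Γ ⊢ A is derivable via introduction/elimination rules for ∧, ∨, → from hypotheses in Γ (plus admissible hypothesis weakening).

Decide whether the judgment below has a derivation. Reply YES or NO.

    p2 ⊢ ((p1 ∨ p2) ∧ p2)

Derivation (root first):
[∧I] p2 ⊢ ((p1 ∨ p2) ∧ p2)
  [∨I₂] p2 ⊢ (p1 ∨ p2)
    [Ax] p2 ⊢ p2
  [Ax] p2 ⊢ p2

Result: YES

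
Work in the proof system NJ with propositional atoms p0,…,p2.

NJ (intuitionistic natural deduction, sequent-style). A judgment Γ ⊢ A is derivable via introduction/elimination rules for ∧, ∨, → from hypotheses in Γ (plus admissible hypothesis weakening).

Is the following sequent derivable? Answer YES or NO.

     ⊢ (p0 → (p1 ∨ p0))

Proof tree:
[→I]  ⊢ (p0 → (p1 ∨ p0))
  [∨I₂] p0 ⊢ (p1 ∨ p0)
    [Ax] p0 ⊢ p0

Result: YES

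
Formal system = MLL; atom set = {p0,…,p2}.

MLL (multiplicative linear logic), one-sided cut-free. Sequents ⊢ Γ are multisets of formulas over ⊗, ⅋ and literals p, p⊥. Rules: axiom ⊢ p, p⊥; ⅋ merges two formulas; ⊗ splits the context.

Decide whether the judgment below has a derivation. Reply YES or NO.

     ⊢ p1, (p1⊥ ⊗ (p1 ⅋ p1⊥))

Derivation (root first):
[⊗]  ⊢ p1, (p1⊥ ⊗ (p1 ⅋ p1⊥))
  [Ax]  ⊢ p1, p1⊥
  [⅋]  ⊢ (p1 ⅋ p1⊥)
    [Ax]  ⊢ p1, p1⊥

Result: YES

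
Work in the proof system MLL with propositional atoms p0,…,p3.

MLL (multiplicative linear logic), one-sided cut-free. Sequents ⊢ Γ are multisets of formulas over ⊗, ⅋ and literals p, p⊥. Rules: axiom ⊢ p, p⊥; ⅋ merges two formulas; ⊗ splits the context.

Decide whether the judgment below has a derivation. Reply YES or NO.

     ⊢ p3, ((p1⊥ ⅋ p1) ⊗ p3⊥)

Proof tree:
[⊗]  ⊢ p3, ((p1⊥ ⅋ p1) ⊗ p3⊥)
  [⅋]  ⊢ (p1⊥ ⅋ p1)
    [Ax]  ⊢ p1, p1⊥
  [Ax]  ⊢ p3, p3⊥

Result: YES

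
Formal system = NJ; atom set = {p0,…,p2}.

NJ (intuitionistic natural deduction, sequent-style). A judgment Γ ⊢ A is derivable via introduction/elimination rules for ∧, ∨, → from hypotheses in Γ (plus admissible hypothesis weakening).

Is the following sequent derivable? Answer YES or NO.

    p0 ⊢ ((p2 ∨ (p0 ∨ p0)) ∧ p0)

Proof tree:
[∧I] p0 ⊢ ((p2 ∨ (p0 ∨ p0)) ∧ p0)
  [∨I₂] p0 ⊢ (p2 ∨ (p0 ∨ p0))
    [∨I₁] p0 ⊢ (p0 ∨ p0)
      [Ax] p0 ⊢ p0
  [Ax] p0 ⊢ p0

Result: YES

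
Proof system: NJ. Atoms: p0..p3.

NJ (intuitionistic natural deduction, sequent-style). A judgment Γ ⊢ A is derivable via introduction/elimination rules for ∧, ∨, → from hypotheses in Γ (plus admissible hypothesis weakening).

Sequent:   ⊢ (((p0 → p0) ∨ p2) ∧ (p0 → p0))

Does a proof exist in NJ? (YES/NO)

Proof tree:
[∧I]  ⊢ (((p0 → p0) ∨ p2) ∧ (p0 → p0))
  [∨I₁]  ⊢ ((p0 → p0) ∨ p2)
    [→I]  ⊢ (p0 → p0)
      [Ax] p0 ⊢ p0
  [→I]  ⊢ (p0 → p0)
    [Ax] p0 ⊢ p0

Result: YES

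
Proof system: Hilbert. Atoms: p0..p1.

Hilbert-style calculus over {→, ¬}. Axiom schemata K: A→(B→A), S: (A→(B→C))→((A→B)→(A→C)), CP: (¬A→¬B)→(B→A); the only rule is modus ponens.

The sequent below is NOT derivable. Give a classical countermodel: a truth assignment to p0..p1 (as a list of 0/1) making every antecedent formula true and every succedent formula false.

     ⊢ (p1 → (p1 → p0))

Search for a countermodel by truth-table:
  v=00: Γ:[] Δ:[(p1 → (p1 → p0))=T] refutes=False
  v=01: Γ:[] Δ:[(p1 → (p1 → p0))=F] refutes=True  ← countermodel

Result: [0, 1]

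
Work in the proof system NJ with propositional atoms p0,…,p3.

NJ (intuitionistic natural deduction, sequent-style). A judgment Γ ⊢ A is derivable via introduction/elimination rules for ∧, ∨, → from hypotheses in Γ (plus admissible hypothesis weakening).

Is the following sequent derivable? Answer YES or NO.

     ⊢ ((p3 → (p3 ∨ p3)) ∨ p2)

Derivation (root first):
[∨I₁]  ⊢ ((p3 → (p3 ∨ p3)) ∨ p2)
  [→I]  ⊢ (p3 → (p3 ∨ p3))
    [∨I₁] p3 ⊢ (p3 ∨ p3)
      [Ax] p3 ⊢ p3

Result: YES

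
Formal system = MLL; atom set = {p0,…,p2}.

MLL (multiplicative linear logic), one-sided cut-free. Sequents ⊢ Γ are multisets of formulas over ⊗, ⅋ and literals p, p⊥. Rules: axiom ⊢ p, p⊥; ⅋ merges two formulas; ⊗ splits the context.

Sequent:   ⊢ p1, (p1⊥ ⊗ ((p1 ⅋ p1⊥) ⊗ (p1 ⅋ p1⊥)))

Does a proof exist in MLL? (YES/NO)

Derivation trace:
[⊗]  ⊢ p1, (p1⊥ ⊗ ((p1 ⅋ p1⊥) ⊗ (p1 ⅋ p1⊥)))
  [Ax]  ⊢ p1, p1⊥
  [⊗]  ⊢ ((p1 ⅋ p1⊥) ⊗ (p1 ⅋ p1⊥))
    [⅋]  ⊢ (p1 ⅋ p1⊥)
      [Ax]  ⊢ p1, p1⊥
    [⅋]  ⊢ (p1 ⅋ p1⊥)
      [Ax]  ⊢ p1, p1⊥

Result: YES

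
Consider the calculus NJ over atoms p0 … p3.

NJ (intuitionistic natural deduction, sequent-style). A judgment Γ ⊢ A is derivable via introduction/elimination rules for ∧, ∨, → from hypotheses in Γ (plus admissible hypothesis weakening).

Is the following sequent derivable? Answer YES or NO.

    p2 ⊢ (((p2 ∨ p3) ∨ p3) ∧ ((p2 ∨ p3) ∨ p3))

Derivation (root first):
[∧I] p2 ⊢ (((p2 ∨ p3) ∨ p3) ∧ ((p2 ∨ p3) ∨ p3))
  [∨I₁] p2 ⊢ ((p2 ∨ p3) ∨ p3)
    [∨I₁] p2 ⊢ (p2 ∨ p3)
      [Ax] p2 ⊢ p2
  [∨I₁] p2 ⊢ ((p2 ∨ p3) ∨ p3)
    [∨I₁] p2 ⊢ (p2 ∨ p3)
      [Ax] p2 ⊢ p2

Result: YES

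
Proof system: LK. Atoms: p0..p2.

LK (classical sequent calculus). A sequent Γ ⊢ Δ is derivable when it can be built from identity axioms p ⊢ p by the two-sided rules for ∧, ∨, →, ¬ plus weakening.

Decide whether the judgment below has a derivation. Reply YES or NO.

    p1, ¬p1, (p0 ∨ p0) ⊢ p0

Proof tree:
[∨L] p1, ¬p1, (p0 ∨ p0) ⊢ p0
  [Ax] p0 ⊢ p0
  [WL] p1, ¬p1, p0 ⊢ 
    [¬L] p1, ¬p1 ⊢ 
      [Ax] p1 ⊢ p1

Result: YES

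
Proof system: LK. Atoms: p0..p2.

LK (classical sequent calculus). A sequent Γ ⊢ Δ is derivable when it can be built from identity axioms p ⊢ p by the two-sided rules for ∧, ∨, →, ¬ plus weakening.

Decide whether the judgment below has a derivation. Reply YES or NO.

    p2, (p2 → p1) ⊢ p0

Search for a countermodel by truth-table:
  v=000: Γ:[p2=F, (p2 → p1)=T] Δ:[p0=F] refutes=False
  v=001: Γ:[p2=T, (p2 → p1)=F] Δ:[p0=F] refutes=False
  v=010: Γ:[p2=F, (p2 → p1)=T] Δ:[p0=F] refutes=False
  v=011: Γ:[p2=T, (p2 → p1)=T] Δ:[p0=F] refutes=True  ← countermodel

Result: NO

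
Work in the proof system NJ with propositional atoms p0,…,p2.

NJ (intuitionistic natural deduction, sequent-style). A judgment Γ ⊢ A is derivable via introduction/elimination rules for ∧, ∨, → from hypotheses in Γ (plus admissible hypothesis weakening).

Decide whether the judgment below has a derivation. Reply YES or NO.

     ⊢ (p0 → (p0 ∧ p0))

Derivation trace:
[→I]  ⊢ (p0 → (p0 ∧ p0))
  [∧I] p0 ⊢ (p0 ∧ p0)
    [Ax] p0 ⊢ p0
    [Ax] p0 ⊢ p0

Result: YES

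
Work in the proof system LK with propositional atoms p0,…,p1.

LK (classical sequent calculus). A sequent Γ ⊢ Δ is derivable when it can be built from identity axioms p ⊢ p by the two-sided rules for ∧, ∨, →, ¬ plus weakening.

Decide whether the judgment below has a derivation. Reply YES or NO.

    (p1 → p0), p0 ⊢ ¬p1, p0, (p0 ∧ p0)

Proof tree:
[∧R] (p1 → p0), p0 ⊢ ¬p1, p0, (p0 ∧ p0)
  [Ax] p0 ⊢ p0
  [WR] (p1 → p0) ⊢ p0, ¬p1, p0
    [¬R] (p1 → p0) ⊢ p0, ¬p1
      [→L] p1, (p1 → p0) ⊢ p0
        [Ax] p1 ⊢ p1
        [Ax] p0 ⊢ p0

Result: YES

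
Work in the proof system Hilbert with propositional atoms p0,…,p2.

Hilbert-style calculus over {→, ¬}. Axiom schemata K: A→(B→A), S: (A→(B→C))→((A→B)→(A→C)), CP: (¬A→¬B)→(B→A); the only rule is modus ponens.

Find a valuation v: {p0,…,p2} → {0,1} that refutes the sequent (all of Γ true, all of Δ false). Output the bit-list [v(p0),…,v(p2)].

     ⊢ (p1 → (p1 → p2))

Truth-table refutation:
  v=000: Γ:[] Δ:[(p1 → (p1 → p2))=T] refutes=False
  v=001: Γ:[] Δ:[(p1 → (p1 → p2))=T] refutes=False
  v=010: Γ:[] Δ:[(p1 → (p1 → p2))=F] refutes=True  ← countermodel

Result: [0, 1, 0]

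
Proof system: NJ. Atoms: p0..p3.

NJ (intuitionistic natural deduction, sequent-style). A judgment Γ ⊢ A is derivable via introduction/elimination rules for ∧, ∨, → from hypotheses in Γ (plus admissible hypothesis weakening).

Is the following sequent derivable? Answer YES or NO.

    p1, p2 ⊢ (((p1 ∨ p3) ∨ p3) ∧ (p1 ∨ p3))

Derivation trace:
[∧I] p1, p2 ⊢ (((p1 ∨ p3) ∨ p3) ∧ (p1 ∨ p3))
  [∨I₁] p1 ⊢ ((p1 ∨ p3) ∨ p3)
    [∨I₁] p1 ⊢ (p1 ∨ p3)
      [Ax] p1 ⊢ p1
  [Wk] p1, p2 ⊢ (p1 ∨ p3)
    [∨I₁] p1 ⊢ (p1 ∨ p3)
      [Ax] p1 ⊢ p1

Result: YES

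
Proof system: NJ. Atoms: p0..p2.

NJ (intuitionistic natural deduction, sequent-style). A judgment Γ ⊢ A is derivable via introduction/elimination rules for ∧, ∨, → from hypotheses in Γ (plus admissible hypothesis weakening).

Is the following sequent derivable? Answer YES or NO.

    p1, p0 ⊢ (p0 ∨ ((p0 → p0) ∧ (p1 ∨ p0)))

Derivation (root first):
[∨I₂] p1, p0 ⊢ (p0 ∨ ((p0 → p0) ∧ (p1 ∨ p0)))
  [∧I] p1, p0 ⊢ ((p0 → p0) ∧ (p1 ∨ p0))
    [→I]  ⊢ (p0 → p0)
      [Ax] p0 ⊢ p0
    [∨I₁] p1, p0 ⊢ (p1 ∨ p0)
      [Wk] p1, p0 ⊢ p1
        [Ax] p1 ⊢ p1

Result: YES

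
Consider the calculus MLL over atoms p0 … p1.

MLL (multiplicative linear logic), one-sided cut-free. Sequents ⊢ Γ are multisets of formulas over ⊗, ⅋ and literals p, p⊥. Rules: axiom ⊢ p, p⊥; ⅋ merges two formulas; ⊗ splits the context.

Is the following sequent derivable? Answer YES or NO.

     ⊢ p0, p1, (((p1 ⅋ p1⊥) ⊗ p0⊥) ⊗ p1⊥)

Proof tree:
[⊗]  ⊢ p0, p1, (((p1 ⅋ p1⊥) ⊗ p0⊥) ⊗ p1⊥)
  [⊗]  ⊢ p0, ((p1 ⅋ p1⊥) ⊗ p0⊥)
    [⅋]  ⊢ (p1 ⅋ p1⊥)
      [Ax]  ⊢ p1, p1⊥
    [Ax]  ⊢ p0, p0⊥
  [Ax]  ⊢ p1, p1⊥

Result: YES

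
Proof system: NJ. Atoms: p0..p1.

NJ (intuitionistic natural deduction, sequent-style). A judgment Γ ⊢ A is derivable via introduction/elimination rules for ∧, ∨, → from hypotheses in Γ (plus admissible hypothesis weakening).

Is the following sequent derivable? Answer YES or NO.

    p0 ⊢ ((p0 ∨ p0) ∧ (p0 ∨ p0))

Proof tree:
[∧I] p0 ⊢ ((p0 ∨ p0) ∧ (p0 ∨ p0))
  [∨I₁] p0 ⊢ (p0 ∨ p0)
    [Ax] p0 ⊢ p0
  [∨I₁] p0 ⊢ (p0 ∨ p0)
    [Ax] p0 ⊢ p0

Result: YES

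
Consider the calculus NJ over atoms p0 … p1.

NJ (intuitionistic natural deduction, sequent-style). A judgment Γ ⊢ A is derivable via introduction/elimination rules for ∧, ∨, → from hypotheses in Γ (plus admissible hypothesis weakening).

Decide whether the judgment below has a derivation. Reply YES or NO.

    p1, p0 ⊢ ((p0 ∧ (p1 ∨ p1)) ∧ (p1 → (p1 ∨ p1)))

Derivation (root first):
[∧I] p1, p0 ⊢ ((p0 ∧ (p1 ∨ p1)) ∧ (p1 → (p1 ∨ p1)))
  [∧I] p1, p0 ⊢ (p0 ∧ (p1 ∨ p1))
    [Ax] p0 ⊢ p0
    [∨I₂] p1 ⊢ (p1 ∨ p1)
      [Ax] p1 ⊢ p1
  [→I]  ⊢ (p1 → (p1 ∨ p1))
    [∨I₂] p1 ⊢ (p1 ∨ p1)
      [Ax] p1 ⊢ p1

Result: YES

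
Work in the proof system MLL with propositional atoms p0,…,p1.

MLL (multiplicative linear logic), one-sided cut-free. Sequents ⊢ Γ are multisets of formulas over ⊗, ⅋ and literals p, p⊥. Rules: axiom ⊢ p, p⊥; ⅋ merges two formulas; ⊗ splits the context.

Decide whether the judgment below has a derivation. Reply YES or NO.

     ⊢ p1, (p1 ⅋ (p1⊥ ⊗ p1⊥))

Derivation trace:
[⅋]  ⊢ p1, (p1 ⅋ (p1⊥ ⊗ p1⊥))
  [⊗]  ⊢ p1, p1, (p1⊥ ⊗ p1⊥)
    [Ax]  ⊢ p1, p1⊥
    [Ax]  ⊢ p1, p1⊥

Result: YES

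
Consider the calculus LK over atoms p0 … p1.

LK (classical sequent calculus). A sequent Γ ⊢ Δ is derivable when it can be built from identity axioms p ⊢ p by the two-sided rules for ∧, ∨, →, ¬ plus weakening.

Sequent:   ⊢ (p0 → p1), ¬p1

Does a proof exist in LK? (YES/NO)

Derivation (root first):
[¬R]  ⊢ (p0 → p1), ¬p1
  [→R] p1 ⊢ (p0 → p1)
    [WL] p1, p0 ⊢ p1
      [Ax] p1 ⊢ p1

Result: YES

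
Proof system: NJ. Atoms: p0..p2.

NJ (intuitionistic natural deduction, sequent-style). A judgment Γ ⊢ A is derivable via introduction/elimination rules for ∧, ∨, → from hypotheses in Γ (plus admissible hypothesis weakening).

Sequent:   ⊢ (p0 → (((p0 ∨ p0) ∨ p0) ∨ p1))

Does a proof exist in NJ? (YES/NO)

Proof tree:
[→I]  ⊢ (p0 → (((p0 ∨ p0) ∨ p0) ∨ p1))
  [∨I₁] p0 ⊢ (((p0 ∨ p0) ∨ p0) ∨ p1)
    [∨I₁] p0 ⊢ ((p0 ∨ p0) ∨ p0)
      [∨I₂] p0 ⊢ (p0 ∨ p0)
        [Ax] p0 ⊢ p0

Result: YES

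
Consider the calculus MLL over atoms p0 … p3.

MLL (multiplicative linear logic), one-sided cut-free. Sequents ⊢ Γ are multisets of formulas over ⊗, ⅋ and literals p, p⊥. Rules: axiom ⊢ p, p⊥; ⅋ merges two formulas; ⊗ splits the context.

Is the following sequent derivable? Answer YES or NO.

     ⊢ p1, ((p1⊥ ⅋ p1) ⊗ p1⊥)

Derivation trace:
[⊗]  ⊢ p1, ((p1⊥ ⅋ p1) ⊗ p1⊥)
  [⅋]  ⊢ (p1⊥ ⅋ p1)
    [Ax]  ⊢ p1, p1⊥
  [Ax]  ⊢ p1, p1⊥

Result: YES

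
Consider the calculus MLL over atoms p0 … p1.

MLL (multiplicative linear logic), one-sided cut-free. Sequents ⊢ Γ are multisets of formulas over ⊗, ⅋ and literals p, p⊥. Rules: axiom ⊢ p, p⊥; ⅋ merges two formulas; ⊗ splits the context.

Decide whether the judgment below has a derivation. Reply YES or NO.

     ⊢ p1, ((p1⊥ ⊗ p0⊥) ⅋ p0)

Derivation trace:
[⅋]  ⊢ p1, ((p1⊥ ⊗ p0⊥) ⅋ p0)
  [⊗]  ⊢ p1, p0, (p1⊥ ⊗ p0⊥)
    [Ax]  ⊢ p1, p1⊥
    [Ax]  ⊢ p0, p0⊥

Result: YES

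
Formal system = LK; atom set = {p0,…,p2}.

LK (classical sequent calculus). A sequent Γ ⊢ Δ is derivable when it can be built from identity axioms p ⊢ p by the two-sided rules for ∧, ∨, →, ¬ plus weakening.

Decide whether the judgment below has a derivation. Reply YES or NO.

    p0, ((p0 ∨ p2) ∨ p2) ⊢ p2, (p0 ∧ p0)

Derivation (root first):
[∨L] p0, ((p0 ∨ p2) ∨ p2) ⊢ p2, (p0 ∧ p0)
  [∧R] p0, (p0 ∨ p2) ⊢ p2, (p0 ∧ p0)
    [∨L] (p0 ∨ p2) ⊢ p2, p0
      [Ax] p0 ⊢ p0
      [Ax] p2 ⊢ p2
    [Ax] p0 ⊢ p0
  [Ax] p2 ⊢ p2

Result: YES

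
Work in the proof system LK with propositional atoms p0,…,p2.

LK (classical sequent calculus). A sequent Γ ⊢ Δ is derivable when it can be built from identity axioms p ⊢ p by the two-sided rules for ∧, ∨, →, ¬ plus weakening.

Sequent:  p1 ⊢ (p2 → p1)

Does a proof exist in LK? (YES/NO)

Derivation (root first):
[→R] p1 ⊢ (p2 → p1)
  [WL] p1, p2 ⊢ p1
    [Ax] p1 ⊢ p1

Result: YES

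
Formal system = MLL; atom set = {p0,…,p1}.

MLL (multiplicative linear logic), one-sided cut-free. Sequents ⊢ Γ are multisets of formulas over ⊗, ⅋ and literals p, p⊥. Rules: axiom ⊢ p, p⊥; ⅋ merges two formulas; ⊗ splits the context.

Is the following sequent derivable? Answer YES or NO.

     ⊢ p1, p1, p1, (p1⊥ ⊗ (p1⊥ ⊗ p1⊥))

Proof tree:
[⊗]  ⊢ p1, p1, p1, (p1⊥ ⊗ (p1⊥ ⊗ p1⊥))
  [Ax]  ⊢ p1, p1⊥
  [⊗]  ⊢ p1, p1, (p1⊥ ⊗ p1⊥)
    [Ax]  ⊢ p1, p1⊥
    [Ax]  ⊢ p1, p1⊥

Result: YES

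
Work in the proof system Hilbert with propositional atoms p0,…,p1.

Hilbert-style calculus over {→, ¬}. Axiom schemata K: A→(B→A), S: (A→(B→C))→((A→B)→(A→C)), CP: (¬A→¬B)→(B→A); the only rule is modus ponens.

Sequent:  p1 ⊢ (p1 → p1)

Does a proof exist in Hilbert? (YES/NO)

Derivation trace:
[MP] p1 ⊢ (p1 → p1)
  [K]  ⊢ (p1 → (p1 → p1))
  [MP] p1 ⊢ p1
    [MP] p1 ⊢ (p1 → p1)
      [K]  ⊢ (p1 → (p1 → p1))
      [Hyp] p1 ⊢ p1
    [Hyp] p1 ⊢ p1

Result: YES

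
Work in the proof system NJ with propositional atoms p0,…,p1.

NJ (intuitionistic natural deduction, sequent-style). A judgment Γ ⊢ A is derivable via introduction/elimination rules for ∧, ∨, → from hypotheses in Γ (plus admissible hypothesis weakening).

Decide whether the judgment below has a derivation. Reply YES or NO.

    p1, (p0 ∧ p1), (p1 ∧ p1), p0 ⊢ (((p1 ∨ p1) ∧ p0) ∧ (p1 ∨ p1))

Derivation (root first):
[∧I] p1, (p0 ∧ p1), (p1 ∧ p1), p0 ⊢ (((p1 ∨ p1) ∧ p0) ∧ (p1 ∨ p1))
  [Wk] p1, p0, (p0 ∧ p1) ⊢ ((p1 ∨ p1) ∧ p0)
    [∧I] p1, p0 ⊢ ((p1 ∨ p1) ∧ p0)
      [∨I₁] p1 ⊢ (p1 ∨ p1)
        [Ax] p1 ⊢ p1
      [Ax] p0 ⊢ p0
  [Wk] p1, (p1 ∧ p1) ⊢ (p1 ∨ p1)
    [∨I₁] p1 ⊢ (p1 ∨ p1)
      [Ax] p1 ⊢ p1

Result: YES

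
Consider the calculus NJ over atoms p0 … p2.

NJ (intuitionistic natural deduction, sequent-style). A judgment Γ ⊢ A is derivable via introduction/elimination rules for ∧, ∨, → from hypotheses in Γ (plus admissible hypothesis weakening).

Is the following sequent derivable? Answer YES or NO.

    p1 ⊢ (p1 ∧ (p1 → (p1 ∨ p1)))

Proof tree:
[∧I] p1 ⊢ (p1 ∧ (p1 → (p1 ∨ p1)))
  [Ax] p1 ⊢ p1
  [→I]  ⊢ (p1 → (p1 ∨ p1))
    [∨I₁] p1 ⊢ (p1 ∨ p1)
      [Ax] p1 ⊢ p1

Result: YES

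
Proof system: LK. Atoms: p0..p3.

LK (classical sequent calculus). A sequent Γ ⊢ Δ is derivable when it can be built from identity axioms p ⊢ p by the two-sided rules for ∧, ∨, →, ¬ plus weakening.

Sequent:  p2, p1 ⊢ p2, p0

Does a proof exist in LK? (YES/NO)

Derivation (root first):
[WR] p2, p1 ⊢ p2, p0
  [WL] p2, p1 ⊢ p2
    [Ax] p2 ⊢ p2

Result: YES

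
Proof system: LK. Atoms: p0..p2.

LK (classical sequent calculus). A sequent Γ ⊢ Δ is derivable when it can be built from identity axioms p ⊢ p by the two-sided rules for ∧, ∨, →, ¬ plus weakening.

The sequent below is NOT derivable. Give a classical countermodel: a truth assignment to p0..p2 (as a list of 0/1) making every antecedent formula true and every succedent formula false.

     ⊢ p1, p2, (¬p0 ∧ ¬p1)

Search for a countermodel by truth-table:
  v=000: Γ:[] Δ:[p1=F, p2=F, (¬p0 ∧ ¬p1)=T] refutes=False
  v=001: Γ:[] Δ:[p1=F, p2=T, (¬p0 ∧ ¬p1)=T] refutes=False
  v=010: Γ:[] Δ:[p1=T, p2=F, (¬p0 ∧ ¬p1)=F] refutes=False
  v=011: Γ:[] Δ:[p1=T, p2=T, (¬p0 ∧ ¬p1)=F] refutes=False
  v=100: Γ:[] Δ:[p1=F, p2=F, (¬p0 ∧ ¬p1)=F] refutes=True  ← countermodel

Result: [1, 0, 0]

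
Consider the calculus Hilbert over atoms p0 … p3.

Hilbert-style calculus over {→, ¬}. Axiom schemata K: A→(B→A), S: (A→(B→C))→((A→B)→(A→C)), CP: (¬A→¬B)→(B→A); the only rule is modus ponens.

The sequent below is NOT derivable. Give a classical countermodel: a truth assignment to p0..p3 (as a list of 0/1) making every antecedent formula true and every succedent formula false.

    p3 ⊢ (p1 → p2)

Enumerate valuations to refute Γ ⊢ Δ:
  v=0000: Γ:[p3=F] Δ:[(p1 → p2)=T] refutes=False
  v=0001: Γ:[p3=T] Δ:[(p1 → p2)=T] refutes=False
  v=0010: Γ:[p3=F] Δ:[(p1 → p2)=T] refutes=False
  v=0011: Γ:[p3=T] Δ:[(p1 → p2)=T] refutes=False
  v=0100: Γ:[p3=F] Δ:[(p1 → p2)=F] refutes=False
  v=0101: Γ:[p3=T] Δ:[(p1 → p2)=F] refutes=True  ← countermodel

Result: [0, 1, 0, 1]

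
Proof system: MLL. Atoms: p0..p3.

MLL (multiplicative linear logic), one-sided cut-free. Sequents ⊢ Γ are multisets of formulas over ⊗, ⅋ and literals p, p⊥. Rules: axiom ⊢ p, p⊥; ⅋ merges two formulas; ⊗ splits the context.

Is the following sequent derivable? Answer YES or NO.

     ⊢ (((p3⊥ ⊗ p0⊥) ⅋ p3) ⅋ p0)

Derivation (root first):
[⅋]  ⊢ (((p3⊥ ⊗ p0⊥) ⅋ p3) ⅋ p0)
  [⅋]  ⊢ p0, ((p3⊥ ⊗ p0⊥) ⅋ p3)
    [⊗]  ⊢ p3, p0, (p3⊥ ⊗ p0⊥)
      [Ax]  ⊢ p3, p3⊥
      [Ax]  ⊢ p0, p0⊥

Result: YES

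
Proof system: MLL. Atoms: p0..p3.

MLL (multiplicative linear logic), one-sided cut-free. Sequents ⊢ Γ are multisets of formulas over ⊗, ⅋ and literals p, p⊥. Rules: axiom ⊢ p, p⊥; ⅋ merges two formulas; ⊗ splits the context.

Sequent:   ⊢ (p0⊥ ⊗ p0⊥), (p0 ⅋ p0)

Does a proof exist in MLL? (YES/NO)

Derivation trace:
[⅋]  ⊢ (p0⊥ ⊗ p0⊥), (p0 ⅋ p0)
  [⊗]  ⊢ p0, p0, (p0⊥ ⊗ p0⊥)
    [Ax]  ⊢ p0, p0⊥
    [Ax]  ⊢ p0, p0⊥

Result: YES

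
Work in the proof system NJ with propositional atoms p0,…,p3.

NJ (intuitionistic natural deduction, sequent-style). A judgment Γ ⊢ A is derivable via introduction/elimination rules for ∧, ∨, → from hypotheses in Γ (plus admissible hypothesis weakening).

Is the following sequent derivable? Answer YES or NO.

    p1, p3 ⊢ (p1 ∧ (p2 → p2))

Proof tree:
[Wk] p1, p3 ⊢ (p1 ∧ (p2 → p2))
  [∧I] p1 ⊢ (p1 ∧ (p2 → p2))
    [Ax] p1 ⊢ p1
    [→I]  ⊢ (p2 → p2)
      [Ax] p2 ⊢ p2

Result: YES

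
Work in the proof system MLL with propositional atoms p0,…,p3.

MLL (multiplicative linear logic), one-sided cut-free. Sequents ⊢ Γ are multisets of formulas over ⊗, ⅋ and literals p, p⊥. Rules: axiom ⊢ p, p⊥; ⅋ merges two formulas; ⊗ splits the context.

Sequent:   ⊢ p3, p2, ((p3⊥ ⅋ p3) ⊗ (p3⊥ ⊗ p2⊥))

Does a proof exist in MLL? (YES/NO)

Derivation trace:
[⊗]  ⊢ p3, p2, ((p3⊥ ⅋ p3) ⊗ (p3⊥ ⊗ p2⊥))
  [⅋]  ⊢ (p3⊥ ⅋ p3)
    [Ax]  ⊢ p3, p3⊥
  [⊗]  ⊢ p3, p2, (p3⊥ ⊗ p2⊥)
    [Ax]  ⊢ p3, p3⊥
    [Ax]  ⊢ p2, p2⊥

Result: YES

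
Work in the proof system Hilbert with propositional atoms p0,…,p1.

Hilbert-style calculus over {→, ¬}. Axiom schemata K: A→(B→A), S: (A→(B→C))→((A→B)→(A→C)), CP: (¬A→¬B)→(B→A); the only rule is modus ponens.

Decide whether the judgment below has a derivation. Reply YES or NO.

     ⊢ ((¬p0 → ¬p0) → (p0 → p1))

Truth-table refutation:
  v=00: Γ:[] Δ:[((¬p0 → ¬p0) → (p0 → p1))=T] refutes=False
  v=01: Γ:[] Δ:[((¬p0 → ¬p0) → (p0 → p1))=T] refutes=False
  v=10: Γ:[] Δ:[((¬p0 → ¬p0) → (p0 → p1))=F] refutes=True  ← countermodel

Result: NO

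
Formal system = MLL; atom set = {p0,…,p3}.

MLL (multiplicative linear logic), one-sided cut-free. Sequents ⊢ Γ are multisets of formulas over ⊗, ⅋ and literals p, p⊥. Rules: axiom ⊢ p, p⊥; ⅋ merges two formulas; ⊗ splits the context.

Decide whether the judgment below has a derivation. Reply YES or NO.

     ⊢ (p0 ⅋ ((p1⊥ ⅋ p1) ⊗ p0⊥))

Derivation (root first):
[⅋]  ⊢ (p0 ⅋ ((p1⊥ ⅋ p1) ⊗ p0⊥))
  [⊗]  ⊢ p0, ((p1⊥ ⅋ p1) ⊗ p0⊥)
    [⅋]  ⊢ (p1⊥ ⅋ p1)
      [Ax]  ⊢ p1, p1⊥
    [Ax]  ⊢ p0, p0⊥

Result: YES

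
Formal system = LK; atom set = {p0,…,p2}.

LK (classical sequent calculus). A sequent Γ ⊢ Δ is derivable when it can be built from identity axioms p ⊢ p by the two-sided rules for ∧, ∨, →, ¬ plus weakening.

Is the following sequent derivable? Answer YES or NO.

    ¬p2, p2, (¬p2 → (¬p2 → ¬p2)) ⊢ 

Derivation (root first):
[→L] ¬p2, p2, (¬p2 → (¬p2 → ¬p2)) ⊢ 
  [¬R] ¬p2 ⊢ ¬p2
    [¬L] p2, ¬p2 ⊢ 
      [Ax] p2 ⊢ p2
  [→L] ¬p2, p2, (¬p2 → ¬p2) ⊢ 
    [¬R] ¬p2 ⊢ ¬p2
      [¬L] p2, ¬p2 ⊢ 
        [Ax] p2 ⊢ p2
    [¬L] p2, p2, ¬p2 ⊢ 
      [WL] p2, p2 ⊢ p2
        [Ax] p2 ⊢ p2

Result: YES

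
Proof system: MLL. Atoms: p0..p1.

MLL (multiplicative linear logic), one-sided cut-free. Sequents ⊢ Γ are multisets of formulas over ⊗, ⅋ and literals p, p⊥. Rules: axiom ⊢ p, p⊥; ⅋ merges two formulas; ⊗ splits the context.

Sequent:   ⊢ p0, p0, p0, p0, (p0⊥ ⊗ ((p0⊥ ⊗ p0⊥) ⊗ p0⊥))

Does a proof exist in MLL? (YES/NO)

Derivation trace:
[⊗]  ⊢ p0, p0, p0, p0, (p0⊥ ⊗ ((p0⊥ ⊗ p0⊥) ⊗ p0⊥))
  [Ax]  ⊢ p0, p0⊥
  [⊗]  ⊢ p0, p0, p0, ((p0⊥ ⊗ p0⊥) ⊗ p0⊥)
    [⊗]  ⊢ p0, p0, (p0⊥ ⊗ p0⊥)
      [Ax]  ⊢ p0, p0⊥
      [Ax]  ⊢ p0, p0⊥
    [Ax]  ⊢ p0, p0⊥

Result: YES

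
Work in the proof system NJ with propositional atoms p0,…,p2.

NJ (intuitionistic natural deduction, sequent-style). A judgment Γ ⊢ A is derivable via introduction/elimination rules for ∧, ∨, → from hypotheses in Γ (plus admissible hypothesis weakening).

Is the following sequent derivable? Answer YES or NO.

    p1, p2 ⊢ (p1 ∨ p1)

Derivation (root first):
[∨I₁] p1, p2 ⊢ (p1 ∨ p1)
  [Wk] p1, p2 ⊢ p1
    [Ax] p1 ⊢ p1

Result: YES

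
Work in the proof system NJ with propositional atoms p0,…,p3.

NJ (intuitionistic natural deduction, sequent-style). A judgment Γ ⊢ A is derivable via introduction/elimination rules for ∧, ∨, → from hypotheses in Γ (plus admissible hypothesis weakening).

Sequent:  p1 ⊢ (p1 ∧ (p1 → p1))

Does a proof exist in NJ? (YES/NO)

Derivation trace:
[∧I] p1 ⊢ (p1 ∧ (p1 → p1))
  [Ax] p1 ⊢ p1
  [→I]  ⊢ (p1 → p1)
    [Ax] p1 ⊢ p1

Result: YES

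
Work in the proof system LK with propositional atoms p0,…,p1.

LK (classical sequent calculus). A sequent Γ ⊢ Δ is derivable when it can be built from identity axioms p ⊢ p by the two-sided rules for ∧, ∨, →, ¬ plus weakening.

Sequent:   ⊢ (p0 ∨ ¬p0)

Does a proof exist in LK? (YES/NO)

Proof tree:
[∨R]  ⊢ (p0 ∨ ¬p0)
  [¬R]  ⊢ p0, ¬p0
    [Ax] p0 ⊢ p0

Result: YES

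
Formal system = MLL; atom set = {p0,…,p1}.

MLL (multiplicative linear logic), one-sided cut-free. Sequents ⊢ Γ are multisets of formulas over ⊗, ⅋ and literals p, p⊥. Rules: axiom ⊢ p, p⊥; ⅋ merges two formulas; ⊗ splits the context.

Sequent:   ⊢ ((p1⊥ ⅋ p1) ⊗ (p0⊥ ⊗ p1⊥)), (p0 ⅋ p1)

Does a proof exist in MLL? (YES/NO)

Derivation (root first):
[⅋]  ⊢ ((p1⊥ ⅋ p1) ⊗ (p0⊥ ⊗ p1⊥)), (p0 ⅋ p1)
  [⊗]  ⊢ p0, p1, ((p1⊥ ⅋ p1) ⊗ (p0⊥ ⊗ p1⊥))
    [⅋]  ⊢ (p1⊥ ⅋ p1)
      [Ax]  ⊢ p1, p1⊥
    [⊗]  ⊢ p0, p1, (p0⊥ ⊗ p1⊥)
      [Ax]  ⊢ p0, p0⊥
      [Ax]  ⊢ p1, p1⊥

Result: YES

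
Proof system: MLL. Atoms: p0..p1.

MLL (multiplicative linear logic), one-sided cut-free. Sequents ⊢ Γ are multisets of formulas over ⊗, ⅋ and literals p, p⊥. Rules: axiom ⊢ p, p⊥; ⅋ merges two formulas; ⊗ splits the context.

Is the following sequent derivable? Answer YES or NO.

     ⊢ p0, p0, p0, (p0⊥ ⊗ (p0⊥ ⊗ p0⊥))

Proof tree:
[⊗]  ⊢ p0, p0, p0, (p0⊥ ⊗ (p0⊥ ⊗ p0⊥))
  [Ax]  ⊢ p0, p0⊥
  [⊗]  ⊢ p0, p0, (p0⊥ ⊗ p0⊥)
    [Ax]  ⊢ p0, p0⊥
    [Ax]  ⊢ p0, p0⊥

Result: YES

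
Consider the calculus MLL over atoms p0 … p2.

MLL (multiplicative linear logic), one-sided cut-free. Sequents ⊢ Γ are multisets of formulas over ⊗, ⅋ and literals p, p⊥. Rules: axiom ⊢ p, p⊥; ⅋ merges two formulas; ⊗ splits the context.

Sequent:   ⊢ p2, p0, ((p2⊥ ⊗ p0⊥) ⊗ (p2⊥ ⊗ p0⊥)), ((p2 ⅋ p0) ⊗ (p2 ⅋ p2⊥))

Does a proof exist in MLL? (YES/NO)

Proof tree:
[⊗]  ⊢ p2, p0, ((p2⊥ ⊗ p0⊥) ⊗ (p2⊥ ⊗ p0⊥)), ((p2 ⅋ p0) ⊗ (p2 ⅋ p2⊥))
  [⅋]  ⊢ p2, p0, ((p2⊥ ⊗ p0⊥) ⊗ (p2⊥ ⊗ p0⊥)), (p2 ⅋ p0)
    [⊗]  ⊢ p2, p0, p2, p0, ((p2⊥ ⊗ p0⊥) ⊗ (p2⊥ ⊗ p0⊥))
      [⊗]  ⊢ p2, p0, (p2⊥ ⊗ p0⊥)
        [Ax]  ⊢ p2, p2⊥
        [Ax]  ⊢ p0, p0⊥
      [⊗]  ⊢ p2, p0, (p2⊥ ⊗ p0⊥)
        [Ax]  ⊢ p2, p2⊥
        [Ax]  ⊢ p0, p0⊥
  [⅋]  ⊢ (p2 ⅋ p2⊥)
    [Ax]  ⊢ p2, p2⊥

Result: YES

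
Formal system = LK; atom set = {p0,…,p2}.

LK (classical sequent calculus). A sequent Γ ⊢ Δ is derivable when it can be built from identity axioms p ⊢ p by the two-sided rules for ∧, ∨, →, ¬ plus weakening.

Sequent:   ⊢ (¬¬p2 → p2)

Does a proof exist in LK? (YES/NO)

Derivation trace:
[→R]  ⊢ (¬¬p2 → p2)
  [¬L] ¬¬p2 ⊢ p2
    [¬R]  ⊢ p2, ¬p2
      [Ax] p2 ⊢ p2

Result: YES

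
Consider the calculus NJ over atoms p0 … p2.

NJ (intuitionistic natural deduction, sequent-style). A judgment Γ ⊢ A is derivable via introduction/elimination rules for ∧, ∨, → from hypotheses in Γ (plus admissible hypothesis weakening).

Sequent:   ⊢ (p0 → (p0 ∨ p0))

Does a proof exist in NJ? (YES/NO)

Derivation trace:
[→I]  ⊢ (p0 → (p0 ∨ p0))
  [∨I₂] p0 ⊢ (p0 ∨ p0)
    [Ax] p0 ⊢ p0

Result: YES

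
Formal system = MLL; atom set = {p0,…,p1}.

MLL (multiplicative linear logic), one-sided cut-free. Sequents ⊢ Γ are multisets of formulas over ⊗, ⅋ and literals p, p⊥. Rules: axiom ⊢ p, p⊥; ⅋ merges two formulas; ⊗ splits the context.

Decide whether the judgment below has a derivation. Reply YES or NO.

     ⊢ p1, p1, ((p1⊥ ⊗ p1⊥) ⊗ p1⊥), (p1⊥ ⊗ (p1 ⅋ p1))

Proof tree:
[⊗]  ⊢ p1, p1, ((p1⊥ ⊗ p1⊥) ⊗ p1⊥), (p1⊥ ⊗ (p1 ⅋ p1))
  [Ax]  ⊢ p1, p1⊥
  [⅋]  ⊢ p1, ((p1⊥ ⊗ p1⊥) ⊗ p1⊥), (p1 ⅋ p1)
    [⊗]  ⊢ p1, p1, p1, ((p1⊥ ⊗ p1⊥) ⊗ p1⊥)
      [⊗]  ⊢ p1, p1, (p1⊥ ⊗ p1⊥)
        [Ax]  ⊢ p1, p1⊥
        [Ax]  ⊢ p1, p1⊥
      [Ax]  ⊢ p1, p1⊥

Result: YES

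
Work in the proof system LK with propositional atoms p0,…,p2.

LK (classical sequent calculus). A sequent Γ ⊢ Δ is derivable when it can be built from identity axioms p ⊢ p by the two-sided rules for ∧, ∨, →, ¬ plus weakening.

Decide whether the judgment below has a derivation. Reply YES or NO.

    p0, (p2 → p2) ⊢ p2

Enumerate valuations to refute Γ ⊢ Δ:
  v=000: Γ:[p0=F, (p2 → p2)=T] Δ:[p2=F] refutes=False
  v=001: Γ:[p0=F, (p2 → p2)=T] Δ:[p2=T] refutes=False
  v=010: Γ:[p0=F, (p2 → p2)=T] Δ:[p2=F] refutes=False
  v=011: Γ:[p0=F, (p2 → p2)=T] Δ:[p2=T] refutes=False
  v=100: Γ:[p0=T, (p2 → p2)=T] Δ:[p2=F] refutes=True  ← countermodel

Result: NO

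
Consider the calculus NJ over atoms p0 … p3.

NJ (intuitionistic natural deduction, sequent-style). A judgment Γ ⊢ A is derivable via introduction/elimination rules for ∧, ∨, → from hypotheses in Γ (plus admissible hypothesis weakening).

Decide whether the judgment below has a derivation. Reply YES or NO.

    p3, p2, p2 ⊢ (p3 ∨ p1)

Proof tree:
[Wk] p3, p2, p2 ⊢ (p3 ∨ p1)
  [∨I₁] p3, p2 ⊢ (p3 ∨ p1)
    [Wk] p3, p2 ⊢ p3
      [Ax] p3 ⊢ p3

Result: YES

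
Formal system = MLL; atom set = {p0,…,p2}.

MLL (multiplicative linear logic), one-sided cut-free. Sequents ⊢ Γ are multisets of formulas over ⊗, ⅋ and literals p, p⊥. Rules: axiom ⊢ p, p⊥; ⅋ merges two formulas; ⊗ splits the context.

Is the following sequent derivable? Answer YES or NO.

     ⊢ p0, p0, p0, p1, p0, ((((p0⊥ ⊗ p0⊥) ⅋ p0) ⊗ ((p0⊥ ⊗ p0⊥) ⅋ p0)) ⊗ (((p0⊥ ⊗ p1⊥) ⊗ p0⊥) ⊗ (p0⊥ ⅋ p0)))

Derivation (root first):
[⊗]  ⊢ p0, p0, p0, p1, p0, ((((p0⊥ ⊗ p0⊥) ⅋ p0) ⊗ ((p0⊥ ⊗ p0⊥) ⅋ p0)) ⊗ (((p0⊥ ⊗ p1⊥) ⊗ p0⊥) ⊗ (p0⊥ ⅋ p0)))
  [⊗]  ⊢ p0, p0, (((p0⊥ ⊗ p0⊥) ⅋ p0) ⊗ ((p0⊥ ⊗ p0⊥) ⅋ p0))
    [⅋]  ⊢ p0, ((p0⊥ ⊗ p0⊥) ⅋ p0)
      [⊗]  ⊢ p0, p0, (p0⊥ ⊗ p0⊥)
        [Ax]  ⊢ p0, p0⊥
        [Ax]  ⊢ p0, p0⊥
    [⅋]  ⊢ p0, ((p0⊥ ⊗ p0⊥) ⅋ p0)
      [⊗]  ⊢ p0, p0, (p0⊥ ⊗ p0⊥)
        [Ax]  ⊢ p0, p0⊥
        [Ax]  ⊢ p0, p0⊥
  [⊗]  ⊢ p0, p1, p0, (((p0⊥ ⊗ p1⊥) ⊗ p0⊥) ⊗ (p0⊥ ⅋ p0))
    [⊗]  ⊢ p0, p1, p0, ((p0⊥ ⊗ p1⊥) ⊗ p0⊥)
      [⊗]  ⊢ p0, p1, (p0⊥ ⊗ p1⊥)
        [Ax]  ⊢ p0, p0⊥
        [Ax]  ⊢ p1, p1⊥
      [Ax]  ⊢ p0, p0⊥
    [⅋]  ⊢ (p0⊥ ⅋ p0)
      [Ax]  ⊢ p0, p0⊥

Result: YES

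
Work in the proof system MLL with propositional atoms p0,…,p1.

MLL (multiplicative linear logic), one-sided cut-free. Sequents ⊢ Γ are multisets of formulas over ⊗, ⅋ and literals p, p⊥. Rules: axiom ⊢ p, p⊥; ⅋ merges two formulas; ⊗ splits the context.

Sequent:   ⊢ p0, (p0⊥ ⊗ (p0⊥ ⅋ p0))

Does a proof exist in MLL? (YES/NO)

Proof tree:
[⊗]  ⊢ p0, (p0⊥ ⊗ (p0⊥ ⅋ p0))
  [Ax]  ⊢ p0, p0⊥
  [⅋]  ⊢ (p0⊥ ⅋ p0)
    [Ax]  ⊢ p0, p0⊥

Result: YES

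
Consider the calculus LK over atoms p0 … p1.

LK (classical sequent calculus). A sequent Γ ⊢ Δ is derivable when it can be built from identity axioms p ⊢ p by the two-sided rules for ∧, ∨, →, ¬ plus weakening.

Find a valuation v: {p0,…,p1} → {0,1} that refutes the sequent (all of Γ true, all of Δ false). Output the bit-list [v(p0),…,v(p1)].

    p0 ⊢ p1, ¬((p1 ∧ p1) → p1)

Truth-table refutation:
  v=00: Γ:[p0=F] Δ:[p1=F, ¬((p1 ∧ p1) → p1)=F] refutes=False
  v=01: Γ:[p0=F] Δ:[p1=T, ¬((p1 ∧ p1) → p1)=F] refutes=False
  v=10: Γ:[p0=T] Δ:[p1=F, ¬((p1 ∧ p1) → p1)=F] refutes=True  ← countermodel

Result: [1, 0]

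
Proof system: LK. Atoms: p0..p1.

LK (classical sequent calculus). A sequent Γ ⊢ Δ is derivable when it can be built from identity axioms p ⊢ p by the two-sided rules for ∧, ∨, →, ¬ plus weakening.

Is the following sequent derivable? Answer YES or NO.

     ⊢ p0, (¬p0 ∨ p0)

Proof tree:
[∨R]  ⊢ p0, (¬p0 ∨ p0)
  [¬R]  ⊢ p0, p0, ¬p0
    [WR] p0 ⊢ p0, p0
      [Ax] p0 ⊢ p0

Result: YES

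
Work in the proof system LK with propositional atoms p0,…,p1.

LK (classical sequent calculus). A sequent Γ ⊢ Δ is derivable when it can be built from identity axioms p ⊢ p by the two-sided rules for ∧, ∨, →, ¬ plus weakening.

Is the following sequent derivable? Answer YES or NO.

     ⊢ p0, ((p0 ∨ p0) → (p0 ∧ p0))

Proof tree:
[→R]  ⊢ p0, ((p0 ∨ p0) → (p0 ∧ p0))
  [∨L] (p0 ∨ p0) ⊢ (p0 ∧ p0), p0
    [∧R] p0 ⊢ (p0 ∧ p0)
      [Ax] p0 ⊢ p0
      [Ax] p0 ⊢ p0
    [Ax] p0 ⊢ p0

Result: YES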